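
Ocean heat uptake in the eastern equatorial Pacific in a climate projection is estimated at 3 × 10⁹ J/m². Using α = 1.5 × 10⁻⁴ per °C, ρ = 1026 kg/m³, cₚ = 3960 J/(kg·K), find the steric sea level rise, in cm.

Δh = αQ/(ρcₚ) = 1.5×10⁻⁴ × 3×10⁹ / (1026 × 3960) ≈ 0.11076 m

about 11.1 cm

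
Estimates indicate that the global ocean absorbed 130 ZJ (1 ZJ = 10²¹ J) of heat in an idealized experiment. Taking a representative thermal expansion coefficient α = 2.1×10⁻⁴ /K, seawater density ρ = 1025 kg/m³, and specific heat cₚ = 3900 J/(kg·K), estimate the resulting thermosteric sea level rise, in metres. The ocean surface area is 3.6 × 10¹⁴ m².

0.0190 m of thermosteric rise

Per unit area: Q = 130×10²¹ / (3.6×10¹⁴) ≈ 3.611×10⁸ J/m²
Δh = αQ/(ρcₚ) = 2.1×10⁻⁴ × 3.611×10⁸ / (1025 × 3900) ≈ 0.01897 m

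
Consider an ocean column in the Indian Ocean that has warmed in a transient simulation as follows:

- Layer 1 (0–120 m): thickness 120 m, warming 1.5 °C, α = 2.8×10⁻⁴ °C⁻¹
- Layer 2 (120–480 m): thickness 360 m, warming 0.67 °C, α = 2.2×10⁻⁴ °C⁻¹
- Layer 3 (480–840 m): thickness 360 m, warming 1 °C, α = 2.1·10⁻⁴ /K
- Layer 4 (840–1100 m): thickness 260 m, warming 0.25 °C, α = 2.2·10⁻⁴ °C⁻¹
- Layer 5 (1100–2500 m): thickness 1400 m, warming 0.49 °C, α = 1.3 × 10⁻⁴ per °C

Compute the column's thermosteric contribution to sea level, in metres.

about 0.283 m

1.5 × 2.8×10⁻⁴ × 120 = 0.05040 m
120–480 m: 0.67 × 360 × 2.2×10⁻⁴ = 0.053064 m
Layer 3: 1 × 2.1×10⁻⁴ × 360 = 0.07560 m
260 × 0.25 × 2.2×10⁻⁴ = 0.01430 m
0.49 × 1.3×10⁻⁴ × 1400 = 0.08918 m
Δh = 0.05040 + 0.053064 + 0.07560 + 0.01430 + 0.08918 = 0.282544 m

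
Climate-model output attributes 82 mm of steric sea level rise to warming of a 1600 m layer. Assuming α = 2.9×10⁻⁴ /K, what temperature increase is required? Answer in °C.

ΔT = Δh/(αH) = 0.082 / (2.9×10⁻⁴ × 1600) ≈ 0.1767 °C

ΔT ≈ 0.177 °C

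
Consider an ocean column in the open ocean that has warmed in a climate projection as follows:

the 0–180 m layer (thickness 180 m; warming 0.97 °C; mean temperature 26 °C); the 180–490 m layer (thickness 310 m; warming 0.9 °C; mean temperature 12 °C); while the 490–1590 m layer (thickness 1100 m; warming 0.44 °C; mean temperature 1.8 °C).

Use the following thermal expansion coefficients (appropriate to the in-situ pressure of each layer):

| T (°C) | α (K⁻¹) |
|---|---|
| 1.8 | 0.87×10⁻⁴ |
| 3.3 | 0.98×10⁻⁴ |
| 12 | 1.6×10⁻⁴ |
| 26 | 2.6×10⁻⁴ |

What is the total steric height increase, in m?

Layer 1 at 26 °C → α = 2.6×10⁻⁴ K⁻¹
Layer 2 at 12 °C → α = 1.6×10⁻⁴ K⁻¹
Layer 3 at 1.8 °C → α = 0.87×10⁻⁴ K⁻¹
Layer 1: 180 × 2.6×10⁻⁴ × 0.97 = 0.045396 m
Layer 2: 0.9 × 310 × 1.6×10⁻⁴ = 0.04464 m
1100 × 0.44 × 0.87×10⁻⁴ = 0.042108 m
Δh = 0.045396 + 0.04464 + 0.042108 = 0.132144 m ≈ 0.132 m

0.132 m of thermosteric rise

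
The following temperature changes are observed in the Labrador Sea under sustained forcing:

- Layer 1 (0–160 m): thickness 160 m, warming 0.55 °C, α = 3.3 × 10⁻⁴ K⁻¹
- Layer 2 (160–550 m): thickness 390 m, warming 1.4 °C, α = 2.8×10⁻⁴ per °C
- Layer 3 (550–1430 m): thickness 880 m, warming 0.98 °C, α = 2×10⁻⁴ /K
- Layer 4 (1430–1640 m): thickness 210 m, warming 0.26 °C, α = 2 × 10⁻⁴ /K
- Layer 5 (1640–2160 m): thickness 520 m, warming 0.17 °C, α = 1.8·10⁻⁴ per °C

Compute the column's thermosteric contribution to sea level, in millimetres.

381 mm

0–160 m: 0.55 × 3.3×10⁻⁴ × 160 = 0.02904 m
Layer 2: 1.4 × 2.8×10⁻⁴ × 390 = 0.15288 m
Layer 3: 880 × 2×10⁻⁴ × 0.98 = 0.17248 m
0.26 × 2×10⁻⁴ × 210 = 0.01092 m
520 × 1.8×10⁻⁴ × 0.17 = 0.015912 m
Δh = 0.02904 + 0.15288 + 0.17248 + 0.01092 + 0.015912 = 0.381232 m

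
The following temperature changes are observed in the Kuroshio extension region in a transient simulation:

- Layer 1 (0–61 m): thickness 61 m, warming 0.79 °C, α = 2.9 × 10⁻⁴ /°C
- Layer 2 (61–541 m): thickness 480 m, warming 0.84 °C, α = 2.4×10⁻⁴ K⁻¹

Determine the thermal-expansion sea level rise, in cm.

about 11 cm

Layer 1: 0.79 × 2.9×10⁻⁴ × 61 = 0.0139751 m
61–541 m: 480 × 2.4×10⁻⁴ × 0.84 = 0.096768 m
Δh = 0.0139751 + 0.096768 = 0.1107431 m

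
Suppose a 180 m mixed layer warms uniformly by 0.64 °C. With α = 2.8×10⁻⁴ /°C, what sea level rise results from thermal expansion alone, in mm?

32.3 mm of thermosteric rise

Δh = αΔT·H = 2.8×10⁻⁴ × 0.64 × 180 = 0.032256 m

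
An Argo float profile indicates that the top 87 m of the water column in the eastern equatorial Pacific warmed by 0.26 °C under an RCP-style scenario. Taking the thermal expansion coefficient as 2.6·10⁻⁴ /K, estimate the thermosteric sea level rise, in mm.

5.88 mm

Δh = αΔT·H = 2.6×10⁻⁴ × 0.26 × 87 = 0.0058812 m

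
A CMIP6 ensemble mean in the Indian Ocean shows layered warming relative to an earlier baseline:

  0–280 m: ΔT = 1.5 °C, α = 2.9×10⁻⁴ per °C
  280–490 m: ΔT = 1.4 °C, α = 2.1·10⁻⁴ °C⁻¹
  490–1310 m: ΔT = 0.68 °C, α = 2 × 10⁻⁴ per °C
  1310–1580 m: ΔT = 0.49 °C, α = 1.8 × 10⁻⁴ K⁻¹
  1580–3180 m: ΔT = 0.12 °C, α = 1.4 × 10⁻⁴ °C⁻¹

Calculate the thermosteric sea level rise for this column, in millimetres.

Δh ≈ 346 mm

Layer 1: 1.5 × 2.9×10⁻⁴ × 280 = 0.12180 m
2.1×10⁻⁴ × 1.4 × 210 = 0.06174 m
490–1310 m: 820 × 2×10⁻⁴ × 0.68 = 0.11152 m
Layer 4: 0.49 × 270 × 1.8×10⁻⁴ = 0.023814 m
0.12 × 1.4×10⁻⁴ × 1600 = 0.02688 m
Δh = 0.12180 + 0.06174 + 0.11152 + 0.023814 + 0.02688 = 0.345754 m ≈ 346 mm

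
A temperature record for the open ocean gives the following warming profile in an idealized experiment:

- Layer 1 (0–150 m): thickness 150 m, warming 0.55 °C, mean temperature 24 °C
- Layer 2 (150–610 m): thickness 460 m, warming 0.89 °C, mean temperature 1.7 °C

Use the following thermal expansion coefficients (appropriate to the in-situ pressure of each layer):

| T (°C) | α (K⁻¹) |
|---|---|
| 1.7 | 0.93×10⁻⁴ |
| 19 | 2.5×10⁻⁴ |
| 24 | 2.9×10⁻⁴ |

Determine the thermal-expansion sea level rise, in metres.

Layer 1 at 24 °C → α = 2.9×10⁻⁴ K⁻¹
Layer 2 at 1.7 °C → α = 0.93×10⁻⁴ K⁻¹
Layer 1: 150 × 0.55 × 2.9×10⁻⁴ = 0.023925 m
Layer 2: 460 × 0.93×10⁻⁴ × 0.89 = 0.0380742 m
Δh = 0.023925 + 0.0380742 = 0.0619992 m

0.062 m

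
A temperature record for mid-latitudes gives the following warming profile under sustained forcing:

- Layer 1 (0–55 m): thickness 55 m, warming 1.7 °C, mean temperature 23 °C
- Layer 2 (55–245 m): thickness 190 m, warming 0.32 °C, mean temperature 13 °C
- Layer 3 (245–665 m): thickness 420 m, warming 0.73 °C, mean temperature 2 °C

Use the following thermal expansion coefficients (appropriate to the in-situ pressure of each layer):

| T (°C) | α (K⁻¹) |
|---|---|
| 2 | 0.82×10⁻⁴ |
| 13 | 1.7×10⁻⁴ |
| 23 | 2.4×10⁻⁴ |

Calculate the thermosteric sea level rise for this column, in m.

Δh = 0.058 m

Layer 1 at 23 °C → α = 2.4×10⁻⁴ K⁻¹
Layer 2 at 13 °C → α = 1.7×10⁻⁴ K⁻¹
Layer 3 at 2 °C → α = 0.82×10⁻⁴ K⁻¹
2.4×10⁻⁴ × 55 × 1.7 = 0.02244 m
0.32 × 1.7×10⁻⁴ × 190 = 0.010336 m
Layer 3: 420 × 0.73 × 0.82×10⁻⁴ = 0.0251412 m
Δh = 0.02244 + 0.010336 + 0.0251412 = 0.0579172 m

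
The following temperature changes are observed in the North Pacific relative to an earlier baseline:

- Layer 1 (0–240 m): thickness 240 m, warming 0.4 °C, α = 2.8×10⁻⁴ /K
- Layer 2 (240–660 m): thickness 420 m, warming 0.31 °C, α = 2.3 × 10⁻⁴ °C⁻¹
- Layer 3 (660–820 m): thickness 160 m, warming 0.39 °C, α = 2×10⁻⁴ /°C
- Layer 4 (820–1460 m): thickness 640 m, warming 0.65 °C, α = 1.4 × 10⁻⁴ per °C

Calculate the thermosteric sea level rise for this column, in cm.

about 12.8 cm

0.4 × 240 × 2.8×10⁻⁴ = 0.02688 m
240–660 m: 420 × 0.31 × 2.3×10⁻⁴ = 0.029946 m
160 × 2×10⁻⁴ × 0.39 = 0.01248 m
0.65 × 640 × 1.4×10⁻⁴ = 0.05824 m
Δh = 0.02688 + 0.029946 + 0.01248 + 0.05824 = 0.127546 m ≈ 12.8 cm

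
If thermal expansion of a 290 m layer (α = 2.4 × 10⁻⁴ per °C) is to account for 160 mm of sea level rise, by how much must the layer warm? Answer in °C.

about 2.3 °C

ΔT = Δh/(αH) = 0.16 / (2.4×10⁻⁴ × 290) ≈ 2.299 °C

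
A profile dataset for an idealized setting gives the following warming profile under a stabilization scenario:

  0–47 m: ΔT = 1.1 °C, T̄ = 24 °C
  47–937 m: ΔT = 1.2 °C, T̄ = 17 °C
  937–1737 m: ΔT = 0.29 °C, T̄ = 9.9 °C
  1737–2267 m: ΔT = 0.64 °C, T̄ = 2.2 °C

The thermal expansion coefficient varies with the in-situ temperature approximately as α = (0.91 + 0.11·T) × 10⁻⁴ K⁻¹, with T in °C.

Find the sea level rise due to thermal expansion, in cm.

Δh = 40.1 cm

Layer 1: α = (0.91 + 0.11×24)×10⁻⁴ = 3.55×10⁻⁴ K⁻¹
Layer 2: α = (0.91 + 0.11×17)×10⁻⁴ = 2.78×10⁻⁴ K⁻¹
Layer 3: α = (0.91 + 0.11×9.9)×10⁻⁴ = 1.999×10⁻⁴ K⁻¹
Layer 4: α = (0.91 + 0.11×2.2)×10⁻⁴ = 1.152×10⁻⁴ K⁻¹
0–47 m: 3.55×10⁻⁴ × 1.1 × 47 = 0.0183535 m
47–937 m: 2.78×10⁻⁴ × 1.2 × 890 = 0.296904 m
937–1737 m: 0.29 × 1.999×10⁻⁴ × 800 = 0.0463768 m
1.152×10⁻⁴ × 530 × 0.64 = 0.03907584 m
Δh = 0.0183535 + 0.296904 + 0.0463768 + 0.03907584 = 0.40071014 m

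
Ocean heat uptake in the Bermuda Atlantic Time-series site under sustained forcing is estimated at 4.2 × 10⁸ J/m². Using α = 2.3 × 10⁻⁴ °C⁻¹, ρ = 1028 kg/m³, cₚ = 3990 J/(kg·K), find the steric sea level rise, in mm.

Δh = αQ/(ρcₚ) = 2.3×10⁻⁴ × 4.2×10⁸ / (1028 × 3990) ≈ 0.023551 m

Δh ≈ 23.6 mm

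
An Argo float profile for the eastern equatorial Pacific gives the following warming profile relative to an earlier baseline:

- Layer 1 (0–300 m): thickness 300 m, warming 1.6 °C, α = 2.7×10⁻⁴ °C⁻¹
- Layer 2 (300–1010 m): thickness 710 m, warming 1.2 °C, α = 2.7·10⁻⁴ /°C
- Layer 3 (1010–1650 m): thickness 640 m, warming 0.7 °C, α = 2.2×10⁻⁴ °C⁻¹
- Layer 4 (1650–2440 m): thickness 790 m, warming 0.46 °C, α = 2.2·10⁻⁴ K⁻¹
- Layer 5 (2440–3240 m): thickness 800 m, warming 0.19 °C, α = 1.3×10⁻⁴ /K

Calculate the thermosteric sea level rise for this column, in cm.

0–300 m: 1.6 × 300 × 2.7×10⁻⁴ = 0.12960 m
Layer 2: 2.7×10⁻⁴ × 710 × 1.2 = 0.23004 m
1010–1650 m: 0.7 × 640 × 2.2×10⁻⁴ = 0.09856 m
Layer 4: 0.46 × 790 × 2.2×10⁻⁴ = 0.079948 m
2440–3240 m: 1.3×10⁻⁴ × 800 × 0.19 = 0.01976 m
Δh = 0.12960 + 0.23004 + 0.09856 + 0.079948 + 0.01976 = 0.557908 m

about 55.8 cm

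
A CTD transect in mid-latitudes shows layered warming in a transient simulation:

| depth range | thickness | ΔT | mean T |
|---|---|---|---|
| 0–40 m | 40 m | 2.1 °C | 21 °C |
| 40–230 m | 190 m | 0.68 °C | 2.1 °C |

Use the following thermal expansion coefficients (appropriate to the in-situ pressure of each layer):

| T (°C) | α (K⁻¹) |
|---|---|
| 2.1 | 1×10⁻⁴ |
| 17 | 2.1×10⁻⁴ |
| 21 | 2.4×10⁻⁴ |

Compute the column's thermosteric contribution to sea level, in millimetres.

33 mm

Layer 1 at 21 °C → α = 2.4×10⁻⁴ K⁻¹
Layer 2 at 2.1 °C → α = 1×10⁻⁴ K⁻¹
40 × 2.1 × 2.4×10⁻⁴ = 0.02016 m
190 × 1×10⁻⁴ × 0.68 = 0.01292 m
Δh = 0.02016 + 0.01292 = 0.03308 m ≈ 33 mm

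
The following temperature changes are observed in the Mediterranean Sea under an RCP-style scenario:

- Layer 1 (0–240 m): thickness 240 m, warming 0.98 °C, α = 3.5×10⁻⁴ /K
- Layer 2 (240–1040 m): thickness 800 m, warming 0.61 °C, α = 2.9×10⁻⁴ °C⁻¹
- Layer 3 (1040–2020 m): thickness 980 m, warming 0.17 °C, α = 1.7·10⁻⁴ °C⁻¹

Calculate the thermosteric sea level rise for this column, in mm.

Δh = 250 mm

Layer 1: 3.5×10⁻⁴ × 0.98 × 240 = 0.08232 m
240–1040 m: 2.9×10⁻⁴ × 0.61 × 800 = 0.14152 m
1040–2020 m: 0.17 × 1.7×10⁻⁴ × 980 = 0.028322 m
Δh = 0.08232 + 0.14152 + 0.028322 = 0.252162 m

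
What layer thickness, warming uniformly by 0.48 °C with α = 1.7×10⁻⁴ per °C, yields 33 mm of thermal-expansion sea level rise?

H = Δh/(αΔT) = 0.033 / (1.7×10⁻⁴ × 0.48) ≈ 404.4 m

404 m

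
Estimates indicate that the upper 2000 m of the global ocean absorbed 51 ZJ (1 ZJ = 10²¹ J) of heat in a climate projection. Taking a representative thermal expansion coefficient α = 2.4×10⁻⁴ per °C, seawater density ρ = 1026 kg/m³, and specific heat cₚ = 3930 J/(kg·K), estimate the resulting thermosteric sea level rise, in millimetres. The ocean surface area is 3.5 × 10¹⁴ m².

8.67 mm

Per unit area: Q = 51×10²¹ / (3.5×10¹⁴) ≈ 1.457×10⁸ J/m²
Δh = αQ/(ρcₚ) = 2.4×10⁻⁴ × 1.457×10⁸ / (1026 × 3930) ≈ 0.0086722 m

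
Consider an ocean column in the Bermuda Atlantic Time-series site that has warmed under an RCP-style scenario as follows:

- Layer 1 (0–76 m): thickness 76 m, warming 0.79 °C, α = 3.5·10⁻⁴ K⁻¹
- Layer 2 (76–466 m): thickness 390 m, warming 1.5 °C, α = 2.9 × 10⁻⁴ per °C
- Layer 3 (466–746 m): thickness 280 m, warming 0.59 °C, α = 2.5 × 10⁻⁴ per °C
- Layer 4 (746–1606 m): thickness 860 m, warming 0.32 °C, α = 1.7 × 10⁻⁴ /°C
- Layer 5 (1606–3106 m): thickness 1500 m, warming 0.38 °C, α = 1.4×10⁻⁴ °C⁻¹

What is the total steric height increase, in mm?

360 mm

Layer 1: 0.79 × 76 × 3.5×10⁻⁴ = 0.021014 m
Layer 2: 1.5 × 2.9×10⁻⁴ × 390 = 0.16965 m
2.5×10⁻⁴ × 0.59 × 280 = 0.04130 m
746–1606 m: 860 × 1.7×10⁻⁴ × 0.32 = 0.046784 m
Layer 5: 1.4×10⁻⁴ × 0.38 × 1500 = 0.07980 m
Δh = 0.021014 + 0.16965 + 0.04130 + 0.046784 + 0.07980 = 0.358548 m ≈ 360 mm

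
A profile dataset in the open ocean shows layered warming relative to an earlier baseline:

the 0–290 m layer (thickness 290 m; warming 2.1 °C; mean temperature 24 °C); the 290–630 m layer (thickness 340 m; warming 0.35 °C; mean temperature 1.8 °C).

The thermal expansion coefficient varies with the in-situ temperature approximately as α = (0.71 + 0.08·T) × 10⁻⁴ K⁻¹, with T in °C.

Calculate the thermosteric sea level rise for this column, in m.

0.170 m

Layer 1: α = (0.71 + 0.08×24)×10⁻⁴ = 2.63×10⁻⁴ K⁻¹
Layer 2: α = (0.71 + 0.08×1.8)×10⁻⁴ = 0.854×10⁻⁴ K⁻¹
2.1 × 2.63×10⁻⁴ × 290 = 0.160167 m
Layer 2: 0.854×10⁻⁴ × 340 × 0.35 = 0.0101626 m
Δh = 0.160167 + 0.0101626 = 0.1703296 m ≈ 0.170 m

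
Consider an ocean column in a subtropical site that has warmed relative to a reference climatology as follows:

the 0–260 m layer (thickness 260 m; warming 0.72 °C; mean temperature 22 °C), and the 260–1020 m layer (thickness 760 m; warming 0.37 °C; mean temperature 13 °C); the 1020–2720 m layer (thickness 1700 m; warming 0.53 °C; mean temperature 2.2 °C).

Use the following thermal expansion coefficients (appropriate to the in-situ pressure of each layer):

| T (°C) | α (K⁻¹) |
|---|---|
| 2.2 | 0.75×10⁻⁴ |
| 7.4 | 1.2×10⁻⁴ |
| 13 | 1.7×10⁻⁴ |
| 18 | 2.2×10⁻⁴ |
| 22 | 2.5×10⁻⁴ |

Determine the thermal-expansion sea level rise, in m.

0.162 m

Layer 1 at 22 °C → α = 2.5×10⁻⁴ K⁻¹
Layer 2 at 13 °C → α = 1.7×10⁻⁴ K⁻¹
Layer 3 at 2.2 °C → α = 0.75×10⁻⁴ K⁻¹
0–260 m: 2.5×10⁻⁴ × 0.72 × 260 = 0.04680 m
1.7×10⁻⁴ × 760 × 0.37 = 0.047804 m
1020–2720 m: 1700 × 0.53 × 0.75×10⁻⁴ = 0.067575 m
Δh = 0.04680 + 0.047804 + 0.067575 = 0.162179 m ≈ 0.162 m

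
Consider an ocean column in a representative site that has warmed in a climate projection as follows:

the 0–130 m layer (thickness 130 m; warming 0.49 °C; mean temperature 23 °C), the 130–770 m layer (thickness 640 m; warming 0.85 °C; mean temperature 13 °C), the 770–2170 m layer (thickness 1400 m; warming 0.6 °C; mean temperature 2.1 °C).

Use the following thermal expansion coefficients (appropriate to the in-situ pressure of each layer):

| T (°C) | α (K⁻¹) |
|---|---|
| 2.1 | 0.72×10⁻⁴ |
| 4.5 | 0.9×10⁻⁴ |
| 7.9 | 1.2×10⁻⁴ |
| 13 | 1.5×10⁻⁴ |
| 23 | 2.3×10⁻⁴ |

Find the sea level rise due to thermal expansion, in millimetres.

Layer 1 at 23 °C → α = 2.3×10⁻⁴ K⁻¹
Layer 2 at 13 °C → α = 1.5×10⁻⁴ K⁻¹
Layer 3 at 2.1 °C → α = 0.72×10⁻⁴ K⁻¹
Layer 1: 0.49 × 2.3×10⁻⁴ × 130 = 0.014651 m
0.85 × 640 × 1.5×10⁻⁴ = 0.08160 m
770–2170 m: 0.72×10⁻⁴ × 0.6 × 1400 = 0.06048 m
Δh = 0.014651 + 0.08160 + 0.06048 = 0.156731 m

about 157 mm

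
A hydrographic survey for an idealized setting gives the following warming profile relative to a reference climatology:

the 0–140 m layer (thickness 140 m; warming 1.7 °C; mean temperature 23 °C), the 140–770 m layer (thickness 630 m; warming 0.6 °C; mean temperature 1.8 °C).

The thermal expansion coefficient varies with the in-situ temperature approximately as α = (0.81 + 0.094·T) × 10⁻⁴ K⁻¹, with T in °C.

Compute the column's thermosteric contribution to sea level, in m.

Layer 1: α = (0.81 + 0.094×23)×10⁻⁴ = 2.972×10⁻⁴ K⁻¹
Layer 2: α = (0.81 + 0.094×1.8)×10⁻⁴ = 0.9792×10⁻⁴ K⁻¹
Layer 1: 2.972×10⁻⁴ × 1.7 × 140 = 0.0707336 m
630 × 0.9792×10⁻⁴ × 0.6 = 0.03701376 m
Δh = 0.0707336 + 0.03701376 = 0.10774736 m

0.11 m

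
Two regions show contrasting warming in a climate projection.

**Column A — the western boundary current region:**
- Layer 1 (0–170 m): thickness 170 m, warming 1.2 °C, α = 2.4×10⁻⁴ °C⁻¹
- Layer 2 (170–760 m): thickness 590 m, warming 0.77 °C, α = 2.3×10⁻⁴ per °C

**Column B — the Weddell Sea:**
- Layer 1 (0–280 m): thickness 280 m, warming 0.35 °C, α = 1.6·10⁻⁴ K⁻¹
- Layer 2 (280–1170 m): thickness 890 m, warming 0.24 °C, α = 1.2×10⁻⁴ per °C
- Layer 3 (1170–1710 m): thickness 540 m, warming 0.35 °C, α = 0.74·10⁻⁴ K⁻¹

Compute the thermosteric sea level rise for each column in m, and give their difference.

A: 0.15 m; B: 0.055 m; difference 0.098 m

A Layer 1: 1.2 × 2.4×10⁻⁴ × 170 = 0.04896 m
A Layer 2: 2.3×10⁻⁴ × 590 × 0.77 = 0.104489 m
A total: 0.153449 m
B 0–280 m: 0.35 × 280 × 1.6×10⁻⁴ = 0.01568 m
B 280–1170 m: 0.24 × 890 × 1.2×10⁻⁴ = 0.025632 m
B 1170–1710 m: 0.35 × 540 × 0.74×10⁻⁴ = 0.013986 m
B total: 0.055298 m
Difference: 0.153449 − 0.055298 = 0.098151 m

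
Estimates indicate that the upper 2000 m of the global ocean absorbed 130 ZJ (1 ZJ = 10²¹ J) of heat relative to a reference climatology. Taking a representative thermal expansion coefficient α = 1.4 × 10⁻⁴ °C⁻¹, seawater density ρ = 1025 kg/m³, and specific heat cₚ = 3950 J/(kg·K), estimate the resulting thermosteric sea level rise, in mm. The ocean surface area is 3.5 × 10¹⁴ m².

13 mm

Per unit area: Q = 130×10²¹ / (3.5×10¹⁴) ≈ 3.714×10⁸ J/m²
Δh = αQ/(ρcₚ) = 1.4×10⁻⁴ × 3.714×10⁸ / (1025 × 3950) ≈ 0.012842 m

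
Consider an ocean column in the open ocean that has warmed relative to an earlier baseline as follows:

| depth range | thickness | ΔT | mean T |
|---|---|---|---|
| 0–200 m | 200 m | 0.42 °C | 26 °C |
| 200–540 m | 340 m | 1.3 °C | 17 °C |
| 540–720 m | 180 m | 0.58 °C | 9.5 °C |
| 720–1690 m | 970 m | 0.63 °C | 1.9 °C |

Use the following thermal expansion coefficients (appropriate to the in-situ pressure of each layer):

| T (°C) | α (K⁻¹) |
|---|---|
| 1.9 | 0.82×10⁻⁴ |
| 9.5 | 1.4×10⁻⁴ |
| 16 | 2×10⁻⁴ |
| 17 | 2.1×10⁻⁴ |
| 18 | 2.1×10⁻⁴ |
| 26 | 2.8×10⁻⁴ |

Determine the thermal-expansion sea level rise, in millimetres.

181 mm

Layer 1 at 26 °C → α = 2.8×10⁻⁴ K⁻¹
Layer 2 at 17 °C → α = 2.1×10⁻⁴ K⁻¹
Layer 3 at 9.5 °C → α = 1.4×10⁻⁴ K⁻¹
Layer 4 at 1.9 °C → α = 0.82×10⁻⁴ K⁻¹
Layer 1: 0.42 × 2.8×10⁻⁴ × 200 = 0.02352 m
340 × 1.3 × 2.1×10⁻⁴ = 0.09282 m
180 × 0.58 × 1.4×10⁻⁴ = 0.014616 m
720–1690 m: 0.82×10⁻⁴ × 970 × 0.63 = 0.0501102 m
Δh = 0.02352 + 0.09282 + 0.014616 + 0.0501102 = 0.1810662 m ≈ 181 mm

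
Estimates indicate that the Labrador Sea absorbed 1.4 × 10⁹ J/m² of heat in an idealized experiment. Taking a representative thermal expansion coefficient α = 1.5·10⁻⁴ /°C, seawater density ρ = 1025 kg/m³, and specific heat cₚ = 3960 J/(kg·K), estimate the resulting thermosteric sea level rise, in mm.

51.7 mm

Δh = αQ/(ρcₚ) = 1.5×10⁻⁴ × 1.4×10⁹ / (1025 × 3960) ≈ 0.051737 m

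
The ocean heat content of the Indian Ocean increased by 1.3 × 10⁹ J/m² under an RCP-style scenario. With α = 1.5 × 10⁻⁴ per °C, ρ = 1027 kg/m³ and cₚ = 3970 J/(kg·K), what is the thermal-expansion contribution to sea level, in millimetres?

about 47.8 mm

Δh = αQ/(ρcₚ) = 1.5×10⁻⁴ × 1.3×10⁹ / (1027 × 3970) ≈ 0.047827 m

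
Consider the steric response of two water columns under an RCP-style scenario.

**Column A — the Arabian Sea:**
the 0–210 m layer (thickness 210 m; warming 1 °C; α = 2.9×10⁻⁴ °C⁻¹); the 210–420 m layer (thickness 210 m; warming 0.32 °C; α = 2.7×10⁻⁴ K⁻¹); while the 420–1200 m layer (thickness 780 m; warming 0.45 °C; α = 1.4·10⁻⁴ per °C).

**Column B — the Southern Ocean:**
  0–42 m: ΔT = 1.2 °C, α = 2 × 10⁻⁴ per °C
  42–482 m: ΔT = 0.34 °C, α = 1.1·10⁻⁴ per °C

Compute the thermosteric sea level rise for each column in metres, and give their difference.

A 2.9×10⁻⁴ × 210 × 1 = 0.06090 m
A 210–420 m: 210 × 0.32 × 2.7×10⁻⁴ = 0.018144 m
A Layer 3: 1.4×10⁻⁴ × 780 × 0.45 = 0.04914 m
A total: 0.128184 m
B 0–42 m: 2×10⁻⁴ × 42 × 1.2 = 0.01008 m
B Layer 2: 440 × 1.1×10⁻⁴ × 0.34 = 0.016456 m
B total: 0.026536 m
Difference: 0.128184 − 0.026536 = 0.101648 m

Δh_A ≈ 0.128 m, Δh_B ≈ 0.0265 m; difference ≈ 0.102 m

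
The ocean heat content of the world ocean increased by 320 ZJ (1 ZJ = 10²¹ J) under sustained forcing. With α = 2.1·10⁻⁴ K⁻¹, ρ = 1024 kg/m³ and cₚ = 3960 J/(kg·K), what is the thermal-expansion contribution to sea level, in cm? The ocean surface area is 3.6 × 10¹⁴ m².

Δh = 4.6 cm

Per unit area: Q = 320×10²¹ / (3.6×10¹⁴) ≈ 8.889×10⁸ J/m²
Δh = αQ/(ρcₚ) = 2.1×10⁻⁴ × 8.889×10⁸ / (1024 × 3960) ≈ 0.046034 m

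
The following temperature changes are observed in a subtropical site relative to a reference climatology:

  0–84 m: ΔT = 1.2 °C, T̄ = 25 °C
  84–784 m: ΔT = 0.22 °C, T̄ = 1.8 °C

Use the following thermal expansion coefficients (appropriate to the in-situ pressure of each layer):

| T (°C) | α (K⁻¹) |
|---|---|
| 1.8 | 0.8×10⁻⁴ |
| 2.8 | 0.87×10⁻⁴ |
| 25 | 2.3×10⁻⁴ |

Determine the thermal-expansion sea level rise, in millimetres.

36 mm

Layer 1 at 25 °C → α = 2.3×10⁻⁴ K⁻¹
Layer 2 at 1.8 °C → α = 0.8×10⁻⁴ K⁻¹
2.3×10⁻⁴ × 84 × 1.2 = 0.023184 m
84–784 m: 0.8×10⁻⁴ × 700 × 0.22 = 0.01232 m
Δh = 0.023184 + 0.01232 = 0.035504 m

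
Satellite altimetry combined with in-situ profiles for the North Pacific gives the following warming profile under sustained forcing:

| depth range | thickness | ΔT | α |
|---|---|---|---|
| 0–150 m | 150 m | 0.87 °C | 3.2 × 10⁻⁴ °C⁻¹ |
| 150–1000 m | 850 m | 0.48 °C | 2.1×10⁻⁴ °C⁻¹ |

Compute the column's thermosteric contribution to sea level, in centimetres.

about 12.7 cm

0–150 m: 0.87 × 3.2×10⁻⁴ × 150 = 0.04176 m
0.48 × 2.1×10⁻⁴ × 850 = 0.08568 m
Δh = 0.04176 + 0.08568 = 0.12744 m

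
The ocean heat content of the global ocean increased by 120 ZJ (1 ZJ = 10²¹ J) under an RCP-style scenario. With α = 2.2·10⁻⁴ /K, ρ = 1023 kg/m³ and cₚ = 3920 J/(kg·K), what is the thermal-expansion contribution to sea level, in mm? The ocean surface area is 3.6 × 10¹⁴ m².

Per unit area: Q = 120×10²¹ / (3.6×10¹⁴) ≈ 3.333×10⁸ J/m²
Δh = αQ/(ρcₚ) = 2.2×10⁻⁴ × 3.333×10⁸ / (1023 × 3920) ≈ 0.018285 m

about 18.3 mm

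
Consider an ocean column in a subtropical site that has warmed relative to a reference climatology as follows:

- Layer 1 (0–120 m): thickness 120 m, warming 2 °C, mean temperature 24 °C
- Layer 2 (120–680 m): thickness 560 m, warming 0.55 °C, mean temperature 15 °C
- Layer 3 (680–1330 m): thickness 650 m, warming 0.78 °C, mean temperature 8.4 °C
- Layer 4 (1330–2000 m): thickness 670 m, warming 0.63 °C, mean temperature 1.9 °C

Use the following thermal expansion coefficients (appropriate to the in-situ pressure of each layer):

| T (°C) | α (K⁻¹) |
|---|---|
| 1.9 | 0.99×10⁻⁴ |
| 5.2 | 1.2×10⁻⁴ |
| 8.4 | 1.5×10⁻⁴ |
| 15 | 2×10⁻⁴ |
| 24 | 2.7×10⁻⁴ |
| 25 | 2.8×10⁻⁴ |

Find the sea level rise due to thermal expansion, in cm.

Δh ≈ 24.4 cm

Layer 1 at 24 °C → α = 2.7×10⁻⁴ K⁻¹
Layer 2 at 15 °C → α = 2×10⁻⁴ K⁻¹
Layer 3 at 8.4 °C → α = 1.5×10⁻⁴ K⁻¹
Layer 4 at 1.9 °C → α = 0.99×10⁻⁴ K⁻¹
2 × 120 × 2.7×10⁻⁴ = 0.06480 m
120–680 m: 0.55 × 2×10⁻⁴ × 560 = 0.06160 m
680–1330 m: 0.78 × 1.5×10⁻⁴ × 650 = 0.07605 m
0.99×10⁻⁴ × 0.63 × 670 = 0.0417879 m
Δh = 0.06480 + 0.06160 + 0.07605 + 0.0417879 = 0.2442379 m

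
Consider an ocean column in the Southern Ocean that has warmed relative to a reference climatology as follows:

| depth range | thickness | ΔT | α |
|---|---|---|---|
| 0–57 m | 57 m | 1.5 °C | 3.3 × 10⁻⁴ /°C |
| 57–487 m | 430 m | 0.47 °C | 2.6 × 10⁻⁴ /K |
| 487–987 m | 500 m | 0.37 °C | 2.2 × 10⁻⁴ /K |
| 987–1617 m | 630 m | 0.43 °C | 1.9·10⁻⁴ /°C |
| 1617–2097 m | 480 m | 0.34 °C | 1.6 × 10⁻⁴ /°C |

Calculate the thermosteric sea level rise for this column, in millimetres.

200 mm

1.5 × 3.3×10⁻⁴ × 57 = 0.028215 m
2.6×10⁻⁴ × 430 × 0.47 = 0.052546 m
487–987 m: 500 × 2.2×10⁻⁴ × 0.37 = 0.04070 m
1.9×10⁻⁴ × 0.43 × 630 = 0.051471 m
0.34 × 480 × 1.6×10⁻⁴ = 0.026112 m
Δh = 0.028215 + 0.052546 + 0.04070 + 0.051471 + 0.026112 = 0.199044 m ≈ 200 mm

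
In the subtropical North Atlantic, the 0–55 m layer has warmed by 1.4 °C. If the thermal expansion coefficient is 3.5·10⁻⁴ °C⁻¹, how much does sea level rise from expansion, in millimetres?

27 mm

Δh = αΔT·H = 3.5×10⁻⁴ × 1.4 × 55 = 0.02695 m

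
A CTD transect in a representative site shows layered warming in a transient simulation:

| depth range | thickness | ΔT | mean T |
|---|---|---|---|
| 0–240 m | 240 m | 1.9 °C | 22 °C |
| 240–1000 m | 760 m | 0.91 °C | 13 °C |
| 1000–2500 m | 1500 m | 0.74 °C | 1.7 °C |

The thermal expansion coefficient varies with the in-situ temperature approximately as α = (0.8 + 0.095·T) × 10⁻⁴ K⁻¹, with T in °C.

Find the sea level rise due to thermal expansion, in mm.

Layer 1: α = (0.8 + 0.095×22)×10⁻⁴ = 2.89×10⁻⁴ K⁻¹
Layer 2: α = (0.8 + 0.095×13)×10⁻⁴ = 2.035×10⁻⁴ K⁻¹
Layer 3: α = (0.8 + 0.095×1.7)×10⁻⁴ = 0.9615×10⁻⁴ K⁻¹
0–240 m: 240 × 1.9 × 2.89×10⁻⁴ = 0.131784 m
760 × 0.91 × 2.035×10⁻⁴ = 0.1407406 m
0.9615×10⁻⁴ × 0.74 × 1500 = 0.1067265 m
Δh = 0.131784 + 0.1407406 + 0.1067265 = 0.3792511 m ≈ 380 mm

about 380 mm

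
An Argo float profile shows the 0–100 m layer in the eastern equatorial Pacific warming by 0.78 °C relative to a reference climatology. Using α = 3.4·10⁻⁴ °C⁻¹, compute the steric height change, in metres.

Δh = αΔT·H = 3.4×10⁻⁴ × 0.78 × 100 = 0.02652 m

about 0.0265 m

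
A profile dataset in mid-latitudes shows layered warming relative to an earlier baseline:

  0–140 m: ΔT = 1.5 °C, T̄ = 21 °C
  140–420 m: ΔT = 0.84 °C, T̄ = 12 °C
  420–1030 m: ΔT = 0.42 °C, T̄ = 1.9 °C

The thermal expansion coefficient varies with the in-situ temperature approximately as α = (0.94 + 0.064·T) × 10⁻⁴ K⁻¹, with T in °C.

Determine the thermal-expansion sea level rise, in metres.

0.12 m

Layer 1: α = (0.94 + 0.064×21)×10⁻⁴ = 2.284×10⁻⁴ K⁻¹
Layer 2: α = (0.94 + 0.064×12)×10⁻⁴ = 1.708×10⁻⁴ K⁻¹
Layer 3: α = (0.94 + 0.064×1.9)×10⁻⁴ = 1.0616×10⁻⁴ K⁻¹
0–140 m: 140 × 1.5 × 2.284×10⁻⁴ = 0.047964 m
0.84 × 280 × 1.708×10⁻⁴ = 0.04017216 m
1.0616×10⁻⁴ × 610 × 0.42 = 0.027198192 m
Δh = 0.047964 + 0.04017216 + 0.027198192 = 0.115334352 m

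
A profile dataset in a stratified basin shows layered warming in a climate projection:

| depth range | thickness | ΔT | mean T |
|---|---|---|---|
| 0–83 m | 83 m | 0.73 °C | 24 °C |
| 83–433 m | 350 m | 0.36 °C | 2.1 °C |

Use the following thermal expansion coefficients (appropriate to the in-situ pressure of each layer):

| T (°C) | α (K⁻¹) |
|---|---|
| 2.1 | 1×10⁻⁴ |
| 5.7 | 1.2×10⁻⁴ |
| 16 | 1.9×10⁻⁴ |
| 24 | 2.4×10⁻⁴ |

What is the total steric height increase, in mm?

Layer 1 at 24 °C → α = 2.4×10⁻⁴ K⁻¹
Layer 2 at 2.1 °C → α = 1×10⁻⁴ K⁻¹
Layer 1: 0.73 × 83 × 2.4×10⁻⁴ = 0.0145416 m
83–433 m: 1×10⁻⁴ × 350 × 0.36 = 0.01260 m
Δh = 0.0145416 + 0.01260 = 0.0271416 m

27.1 mm of thermosteric rise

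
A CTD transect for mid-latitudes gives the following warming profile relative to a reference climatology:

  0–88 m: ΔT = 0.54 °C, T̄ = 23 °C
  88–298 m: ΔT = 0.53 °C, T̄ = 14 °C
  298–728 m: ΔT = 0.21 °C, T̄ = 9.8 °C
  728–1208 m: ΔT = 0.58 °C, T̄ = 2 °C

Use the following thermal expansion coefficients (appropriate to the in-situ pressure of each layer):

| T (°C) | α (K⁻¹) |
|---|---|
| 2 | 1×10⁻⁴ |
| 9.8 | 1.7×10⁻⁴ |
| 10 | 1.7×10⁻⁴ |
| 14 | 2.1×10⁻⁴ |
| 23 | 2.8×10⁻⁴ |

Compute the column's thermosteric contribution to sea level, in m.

Layer 1 at 23 °C → α = 2.8×10⁻⁴ K⁻¹
Layer 2 at 14 °C → α = 2.1×10⁻⁴ K⁻¹
Layer 3 at 9.8 °C → α = 1.7×10⁻⁴ K⁻¹
Layer 4 at 2 °C → α = 1×10⁻⁴ K⁻¹
Layer 1: 0.54 × 88 × 2.8×10⁻⁴ = 0.0133056 m
Layer 2: 0.53 × 210 × 2.1×10⁻⁴ = 0.023373 m
430 × 1.7×10⁻⁴ × 0.21 = 0.015351 m
0.58 × 1×10⁻⁴ × 480 = 0.02784 m
Δh = 0.0133056 + 0.023373 + 0.015351 + 0.02784 = 0.0798696 m

0.080 m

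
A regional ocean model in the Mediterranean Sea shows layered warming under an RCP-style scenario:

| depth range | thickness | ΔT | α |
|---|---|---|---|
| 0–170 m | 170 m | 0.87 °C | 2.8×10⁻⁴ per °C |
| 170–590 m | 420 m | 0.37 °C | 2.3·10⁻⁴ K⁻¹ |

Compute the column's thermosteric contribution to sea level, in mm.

Layer 1: 0.87 × 2.8×10⁻⁴ × 170 = 0.041412 m
0.37 × 2.3×10⁻⁴ × 420 = 0.035742 m
Δh = 0.041412 + 0.035742 = 0.077154 m ≈ 77.2 mm

77.2 mm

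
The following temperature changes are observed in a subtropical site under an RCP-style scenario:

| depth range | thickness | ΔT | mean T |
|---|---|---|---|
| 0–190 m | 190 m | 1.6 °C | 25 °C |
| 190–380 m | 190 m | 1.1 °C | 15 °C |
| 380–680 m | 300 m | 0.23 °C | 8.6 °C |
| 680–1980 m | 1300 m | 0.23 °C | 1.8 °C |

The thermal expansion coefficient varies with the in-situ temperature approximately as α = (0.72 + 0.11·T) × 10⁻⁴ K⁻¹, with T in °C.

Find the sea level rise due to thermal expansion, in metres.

Δh ≈ 0.19 m

Layer 1: α = (0.72 + 0.11×25)×10⁻⁴ = 3.47×10⁻⁴ K⁻¹
Layer 2: α = (0.72 + 0.11×15)×10⁻⁴ = 2.37×10⁻⁴ K⁻¹
Layer 3: α = (0.72 + 0.11×8.6)×10⁻⁴ = 1.666×10⁻⁴ K⁻¹
Layer 4: α = (0.72 + 0.11×1.8)×10⁻⁴ = 0.918×10⁻⁴ K⁻¹
Layer 1: 1.6 × 3.47×10⁻⁴ × 190 = 0.105488 m
Layer 2: 190 × 1.1 × 2.37×10⁻⁴ = 0.049533 m
1.666×10⁻⁴ × 0.23 × 300 = 0.0114954 m
Layer 4: 0.23 × 0.918×10⁻⁴ × 1300 = 0.0274482 m
Δh = 0.105488 + 0.049533 + 0.0114954 + 0.0274482 = 0.1939646 m ≈ 0.19 m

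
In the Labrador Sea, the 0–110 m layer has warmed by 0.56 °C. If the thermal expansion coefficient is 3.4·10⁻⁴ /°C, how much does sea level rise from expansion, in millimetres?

20.9 mm of thermosteric rise

Δh = αΔT·H = 3.4×10⁻⁴ × 0.56 × 110 = 0.020944 m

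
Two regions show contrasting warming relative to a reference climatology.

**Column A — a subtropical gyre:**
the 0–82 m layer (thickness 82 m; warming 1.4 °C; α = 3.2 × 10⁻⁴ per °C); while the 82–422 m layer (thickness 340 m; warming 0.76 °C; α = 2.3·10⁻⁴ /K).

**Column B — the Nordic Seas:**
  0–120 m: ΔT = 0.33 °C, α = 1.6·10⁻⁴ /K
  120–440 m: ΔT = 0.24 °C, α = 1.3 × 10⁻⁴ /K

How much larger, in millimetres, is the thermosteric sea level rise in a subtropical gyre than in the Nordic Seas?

80 mm

A 0–82 m: 82 × 1.4 × 3.2×10⁻⁴ = 0.036736 m
A Layer 2: 340 × 2.3×10⁻⁴ × 0.76 = 0.059432 m
A total: 0.096168 m
B 1.6×10⁻⁴ × 120 × 0.33 = 0.006336 m
B 120–440 m: 1.3×10⁻⁴ × 0.24 × 320 = 0.009984 m
B total: 0.01632 m
Difference: 0.096168 − 0.01632 = 0.079848 m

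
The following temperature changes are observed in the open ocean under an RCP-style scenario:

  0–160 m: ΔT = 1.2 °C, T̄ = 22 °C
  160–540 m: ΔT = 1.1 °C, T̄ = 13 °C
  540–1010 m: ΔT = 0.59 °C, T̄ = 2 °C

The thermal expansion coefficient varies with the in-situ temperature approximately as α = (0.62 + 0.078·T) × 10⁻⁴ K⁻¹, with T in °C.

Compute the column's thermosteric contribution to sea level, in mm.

Layer 1: α = (0.62 + 0.078×22)×10⁻⁴ = 2.336×10⁻⁴ K⁻¹
Layer 2: α = (0.62 + 0.078×13)×10⁻⁴ = 1.634×10⁻⁴ K⁻¹
Layer 3: α = (0.62 + 0.078×2)×10⁻⁴ = 0.776×10⁻⁴ K⁻¹
1.2 × 160 × 2.336×10⁻⁴ = 0.0448512 m
Layer 2: 1.1 × 1.634×10⁻⁴ × 380 = 0.0683012 m
470 × 0.776×10⁻⁴ × 0.59 = 0.02151848 m
Δh = 0.0448512 + 0.0683012 + 0.02151848 = 0.13467088 m

130 mm of thermosteric rise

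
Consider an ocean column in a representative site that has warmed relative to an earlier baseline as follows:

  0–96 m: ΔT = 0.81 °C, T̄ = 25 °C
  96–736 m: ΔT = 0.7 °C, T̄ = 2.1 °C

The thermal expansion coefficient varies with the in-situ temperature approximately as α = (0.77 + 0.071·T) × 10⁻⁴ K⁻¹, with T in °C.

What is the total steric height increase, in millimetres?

about 61.0 mm

Layer 1: α = (0.77 + 0.071×25)×10⁻⁴ = 2.545×10⁻⁴ K⁻¹
Layer 2: α = (0.77 + 0.071×2.1)×10⁻⁴ = 0.9191×10⁻⁴ K⁻¹
Layer 1: 2.545×10⁻⁴ × 0.81 × 96 = 0.01978992 m
0.9191×10⁻⁴ × 0.7 × 640 = 0.04117568 m
Δh = 0.01978992 + 0.04117568 = 0.0609656 m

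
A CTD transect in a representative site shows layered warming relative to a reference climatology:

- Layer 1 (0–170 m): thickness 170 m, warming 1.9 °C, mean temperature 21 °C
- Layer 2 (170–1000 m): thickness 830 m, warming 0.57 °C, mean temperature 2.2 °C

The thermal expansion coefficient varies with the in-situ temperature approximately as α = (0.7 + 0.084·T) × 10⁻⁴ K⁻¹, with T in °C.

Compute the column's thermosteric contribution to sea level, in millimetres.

Layer 1: α = (0.7 + 0.084×21)×10⁻⁴ = 2.464×10⁻⁴ K⁻¹
Layer 2: α = (0.7 + 0.084×2.2)×10⁻⁴ = 0.8848×10⁻⁴ K⁻¹
1.9 × 170 × 2.464×10⁻⁴ = 0.0795872 m
Layer 2: 0.8848×10⁻⁴ × 830 × 0.57 = 0.041859888 m
Δh = 0.0795872 + 0.041859888 = 0.121447088 m

121 mm of thermosteric rise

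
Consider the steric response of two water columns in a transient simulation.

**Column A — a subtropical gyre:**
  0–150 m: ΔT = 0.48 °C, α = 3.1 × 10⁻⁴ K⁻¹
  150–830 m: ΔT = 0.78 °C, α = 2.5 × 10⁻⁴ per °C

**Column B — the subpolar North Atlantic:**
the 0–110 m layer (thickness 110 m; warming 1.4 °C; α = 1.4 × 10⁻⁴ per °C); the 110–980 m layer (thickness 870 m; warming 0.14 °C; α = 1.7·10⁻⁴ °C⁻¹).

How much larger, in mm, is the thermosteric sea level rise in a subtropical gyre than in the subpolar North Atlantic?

110 mm larger

A 0–150 m: 3.1×10⁻⁴ × 150 × 0.48 = 0.02232 m
A 0.78 × 680 × 2.5×10⁻⁴ = 0.13260 m
A total: 0.15492 m
B 0–110 m: 1.4 × 110 × 1.4×10⁻⁴ = 0.02156 m
B 110–980 m: 870 × 1.7×10⁻⁴ × 0.14 = 0.020706 m
B total: 0.042266 m
Difference: 0.15492 − 0.042266 = 0.112654 m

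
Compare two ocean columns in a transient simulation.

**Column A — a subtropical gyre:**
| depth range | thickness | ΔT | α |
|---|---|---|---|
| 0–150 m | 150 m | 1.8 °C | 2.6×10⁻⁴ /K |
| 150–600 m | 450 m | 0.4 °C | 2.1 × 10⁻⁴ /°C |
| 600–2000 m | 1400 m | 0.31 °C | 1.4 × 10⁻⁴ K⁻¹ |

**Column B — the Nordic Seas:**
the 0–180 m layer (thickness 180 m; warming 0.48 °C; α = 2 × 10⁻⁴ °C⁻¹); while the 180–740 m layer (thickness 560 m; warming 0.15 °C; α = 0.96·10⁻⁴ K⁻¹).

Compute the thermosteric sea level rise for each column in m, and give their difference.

A 150 × 1.8 × 2.6×10⁻⁴ = 0.07020 m
A 150–600 m: 2.1×10⁻⁴ × 0.4 × 450 = 0.03780 m
A 1.4×10⁻⁴ × 1400 × 0.31 = 0.06076 m
A total: 0.16876 m
B 0–180 m: 0.48 × 2×10⁻⁴ × 180 = 0.01728 m
B 180–740 m: 0.15 × 560 × 0.96×10⁻⁴ = 0.008064 m
B total: 0.025344 m
Difference: 0.16876 − 0.025344 = 0.143416 m

Δh_A ≈ 0.17 m, Δh_B ≈ 0.025 m; difference ≈ 0.14 m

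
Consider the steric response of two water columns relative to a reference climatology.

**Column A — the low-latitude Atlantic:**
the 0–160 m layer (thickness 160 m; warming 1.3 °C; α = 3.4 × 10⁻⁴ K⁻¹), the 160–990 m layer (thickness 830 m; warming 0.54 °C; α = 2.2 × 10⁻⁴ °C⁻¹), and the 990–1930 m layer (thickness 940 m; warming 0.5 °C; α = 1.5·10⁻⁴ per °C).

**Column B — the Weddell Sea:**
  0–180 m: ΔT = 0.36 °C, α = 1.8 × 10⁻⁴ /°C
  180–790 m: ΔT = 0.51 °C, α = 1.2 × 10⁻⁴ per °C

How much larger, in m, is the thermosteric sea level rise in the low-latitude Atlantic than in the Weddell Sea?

A 0–160 m: 160 × 1.3 × 3.4×10⁻⁴ = 0.07072 m
A 0.54 × 2.2×10⁻⁴ × 830 = 0.098604 m
A 1.5×10⁻⁴ × 0.5 × 940 = 0.07050 m
A total: 0.239824 m
B Layer 1: 1.8×10⁻⁴ × 0.36 × 180 = 0.011664 m
B 610 × 0.51 × 1.2×10⁻⁴ = 0.037332 m
B total: 0.048996 m
Difference: 0.239824 − 0.048996 = 0.190828 m

0.191 m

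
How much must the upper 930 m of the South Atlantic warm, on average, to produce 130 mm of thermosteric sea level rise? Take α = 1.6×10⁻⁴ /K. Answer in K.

about 0.874 K

ΔT = Δh/(αH) = 0.13 / (1.6×10⁻⁴ × 930) ≈ 0.8737 K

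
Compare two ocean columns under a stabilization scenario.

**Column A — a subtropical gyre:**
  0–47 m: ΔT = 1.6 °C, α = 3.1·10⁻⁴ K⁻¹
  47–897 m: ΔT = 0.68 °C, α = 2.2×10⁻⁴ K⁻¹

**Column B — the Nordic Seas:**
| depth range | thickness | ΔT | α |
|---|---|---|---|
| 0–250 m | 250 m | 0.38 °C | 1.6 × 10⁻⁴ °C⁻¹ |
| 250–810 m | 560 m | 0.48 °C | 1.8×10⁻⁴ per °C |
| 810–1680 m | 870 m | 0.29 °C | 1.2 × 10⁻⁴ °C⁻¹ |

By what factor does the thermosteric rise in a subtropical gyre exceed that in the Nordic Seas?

a factor of 1.60

A Layer 1: 47 × 3.1×10⁻⁴ × 1.6 = 0.023312 m
A 850 × 2.2×10⁻⁴ × 0.68 = 0.12716 m
A total: 0.150472 m
B 0–250 m: 250 × 0.38 × 1.6×10⁻⁴ = 0.01520 m
B 1.8×10⁻⁴ × 0.48 × 560 = 0.048384 m
B Layer 3: 1.2×10⁻⁴ × 0.29 × 870 = 0.030276 m
B total: 0.09386 m
Ratio: 0.150472 / 0.09386 ≈ 1.603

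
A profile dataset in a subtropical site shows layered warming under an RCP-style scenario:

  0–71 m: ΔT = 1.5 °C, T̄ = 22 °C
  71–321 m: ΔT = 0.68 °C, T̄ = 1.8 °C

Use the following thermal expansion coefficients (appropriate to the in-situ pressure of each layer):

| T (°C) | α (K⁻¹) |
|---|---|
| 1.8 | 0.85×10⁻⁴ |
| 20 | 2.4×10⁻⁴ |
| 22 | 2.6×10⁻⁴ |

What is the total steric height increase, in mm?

Layer 1 at 22 °C → α = 2.6×10⁻⁴ K⁻¹
Layer 2 at 1.8 °C → α = 0.85×10⁻⁴ K⁻¹
2.6×10⁻⁴ × 1.5 × 71 = 0.02769 m
71–321 m: 0.85×10⁻⁴ × 0.68 × 250 = 0.01445 m
Δh = 0.02769 + 0.01445 = 0.04214 m

about 42.1 mm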